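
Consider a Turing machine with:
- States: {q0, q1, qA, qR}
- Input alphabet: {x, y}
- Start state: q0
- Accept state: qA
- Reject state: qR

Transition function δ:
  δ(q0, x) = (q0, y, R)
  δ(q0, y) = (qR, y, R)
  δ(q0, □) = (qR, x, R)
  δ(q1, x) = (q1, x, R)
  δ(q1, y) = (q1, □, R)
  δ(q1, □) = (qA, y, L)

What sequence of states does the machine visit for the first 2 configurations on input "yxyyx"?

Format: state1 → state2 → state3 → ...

Execution trace:
Initial: [q0]yxyyx
Step 1: δ(q0, y) = (qR, y, R) → y[qR]xyyx

The machine reaches the reject state qR and halts.

State sequence: q0 → qR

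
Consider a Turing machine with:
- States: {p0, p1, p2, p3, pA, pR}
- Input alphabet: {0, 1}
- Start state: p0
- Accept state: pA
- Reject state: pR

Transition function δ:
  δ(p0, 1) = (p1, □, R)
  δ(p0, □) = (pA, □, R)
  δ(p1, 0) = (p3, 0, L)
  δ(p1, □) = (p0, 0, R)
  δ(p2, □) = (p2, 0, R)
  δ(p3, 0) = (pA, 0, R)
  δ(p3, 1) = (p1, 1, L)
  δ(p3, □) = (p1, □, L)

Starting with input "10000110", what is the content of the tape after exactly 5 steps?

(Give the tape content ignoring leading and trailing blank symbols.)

Execution trace:
Initial: [p0]10000110
Step 1: δ(p0, 1) = (p1, □, R) → □[p1]0000110
Step 2: δ(p1, 0) = (p3, 0, L) → [p3]□0000110
Step 3: δ(p3, □) = (p1, □, L) → [p1]□□0000110
Step 4: δ(p1, □) = (p0, 0, R) → 0[p0]□0000110
Step 5: δ(p0, □) = (pA, □, R) → 0□[pA]0000110

The machine reaches the accept state pA and halts.

After 5 steps, the tape (ignoring leading/trailing blanks) is: 0□0000110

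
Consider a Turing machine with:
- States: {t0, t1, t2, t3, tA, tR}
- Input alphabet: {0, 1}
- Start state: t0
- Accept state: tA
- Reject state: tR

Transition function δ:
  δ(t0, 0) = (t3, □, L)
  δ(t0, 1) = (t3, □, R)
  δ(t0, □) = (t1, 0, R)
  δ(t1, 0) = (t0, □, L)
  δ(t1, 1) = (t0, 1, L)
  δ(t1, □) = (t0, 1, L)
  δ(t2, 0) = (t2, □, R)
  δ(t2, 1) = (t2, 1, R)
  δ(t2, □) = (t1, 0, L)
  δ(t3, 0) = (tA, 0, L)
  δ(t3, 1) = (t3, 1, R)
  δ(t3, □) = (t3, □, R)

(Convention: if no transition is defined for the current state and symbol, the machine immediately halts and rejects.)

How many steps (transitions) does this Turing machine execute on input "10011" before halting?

Execution trace:
Initial: [t0]10011
Step 1: δ(t0, 1) = (t3, □, R) → □[t3]0011
Step 2: δ(t3, 0) = (tA, 0, L) → [tA]□0011

The machine reaches the accept state tA and halts.

The machine executed 2 steps before halting.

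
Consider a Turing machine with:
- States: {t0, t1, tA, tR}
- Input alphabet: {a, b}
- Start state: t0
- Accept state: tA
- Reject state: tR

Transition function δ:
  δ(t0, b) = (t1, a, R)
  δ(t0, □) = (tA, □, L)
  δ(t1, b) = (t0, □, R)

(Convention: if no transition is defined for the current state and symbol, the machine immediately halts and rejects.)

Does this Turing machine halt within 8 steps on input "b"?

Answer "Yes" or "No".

Execution trace:
Initial: [t0]b
Step 1: δ(t0, b) = (t1, a, R) → a[t1]□

No transition is defined for δ(t1, □). By convention the machine halts and rejects.
The machine halted after 1 step (within the 8-step bound).

Answer: Yes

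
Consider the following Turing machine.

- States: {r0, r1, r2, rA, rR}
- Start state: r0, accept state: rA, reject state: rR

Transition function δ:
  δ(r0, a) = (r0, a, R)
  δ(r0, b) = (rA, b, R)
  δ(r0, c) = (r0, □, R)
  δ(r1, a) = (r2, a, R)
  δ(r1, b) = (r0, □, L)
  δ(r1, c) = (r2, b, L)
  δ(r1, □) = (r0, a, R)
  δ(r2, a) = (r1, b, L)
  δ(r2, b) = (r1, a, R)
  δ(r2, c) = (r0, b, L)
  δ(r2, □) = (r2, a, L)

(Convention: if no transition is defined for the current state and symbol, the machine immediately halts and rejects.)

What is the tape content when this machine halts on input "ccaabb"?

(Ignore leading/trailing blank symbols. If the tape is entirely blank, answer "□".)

Execution trace:
Initial: [r0]ccaabb
Step 1: δ(r0, c) = (r0, □, R) → □[r0]caabb
Step 2: δ(r0, c) = (r0, □, R) → □□[r0]aabb
Step 3: δ(r0, a) = (r0, a, R) → □□a[r0]abb
Step 4: δ(r0, a) = (r0, a, R) → □□aa[r0]bb
Step 5: δ(r0, b) = (rA, b, R) → □□aab[rA]b

The machine reaches the accept state rA and halts.

Final tape (ignoring leading/trailing blanks): aabb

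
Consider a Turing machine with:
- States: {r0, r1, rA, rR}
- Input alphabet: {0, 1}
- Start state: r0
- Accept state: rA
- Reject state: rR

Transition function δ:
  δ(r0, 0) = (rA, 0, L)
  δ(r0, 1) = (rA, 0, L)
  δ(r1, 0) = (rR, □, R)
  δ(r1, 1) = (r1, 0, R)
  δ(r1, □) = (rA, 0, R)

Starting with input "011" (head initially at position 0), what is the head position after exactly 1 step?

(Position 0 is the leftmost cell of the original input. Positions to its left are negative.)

Execution trace (head position shown):
Step 0: [r0]011  (head at position 0)
Step 1: move left → [rA]□011  (head at position -1)

After 1 step, the head is at position -1.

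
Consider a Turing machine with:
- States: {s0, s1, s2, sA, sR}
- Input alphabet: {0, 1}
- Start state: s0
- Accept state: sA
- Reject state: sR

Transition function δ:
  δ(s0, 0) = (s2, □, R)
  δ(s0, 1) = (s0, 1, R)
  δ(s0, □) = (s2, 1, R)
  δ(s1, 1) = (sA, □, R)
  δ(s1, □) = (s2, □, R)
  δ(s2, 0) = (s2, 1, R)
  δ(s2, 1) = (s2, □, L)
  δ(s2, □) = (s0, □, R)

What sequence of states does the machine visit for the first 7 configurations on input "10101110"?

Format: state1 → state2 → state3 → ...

Execution trace:
Initial: [s0]10101110
Step 1: δ(s0, 1) = (s0, 1, R) → 1[s0]0101110
Step 2: δ(s0, 0) = (s2, □, R) → 1□[s2]101110
Step 3: δ(s2, 1) = (s2, □, L) → 1[s2]□□01110
Step 4: δ(s2, □) = (s0, □, R) → 1□[s0]□01110
Step 5: δ(s0, □) = (s2, 1, R) → 1□1[s2]01110
Step 6: δ(s2, 0) = (s2, 1, R) → 1□11[s2]1110

State sequence: s0 → s0 → s2 → s2 → s0 → s2 → s2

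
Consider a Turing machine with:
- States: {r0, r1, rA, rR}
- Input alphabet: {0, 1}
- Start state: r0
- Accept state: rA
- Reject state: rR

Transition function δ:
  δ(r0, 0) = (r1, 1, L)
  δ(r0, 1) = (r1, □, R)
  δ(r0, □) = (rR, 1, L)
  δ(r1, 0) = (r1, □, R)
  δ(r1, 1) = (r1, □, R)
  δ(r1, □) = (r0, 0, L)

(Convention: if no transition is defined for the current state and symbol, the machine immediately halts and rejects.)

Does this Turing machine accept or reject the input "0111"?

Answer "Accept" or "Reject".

Execution trace:
Initial: [r0]0111
Step 1: δ(r0, 0) = (r1, 1, L) → [r1]□1111
Step 2: δ(r1, □) = (r0, 0, L) → [r0]□01111
Step 3: δ(r0, □) = (rR, 1, L) → [rR]□101111

The machine reaches the reject state rR and halts.

Answer: Reject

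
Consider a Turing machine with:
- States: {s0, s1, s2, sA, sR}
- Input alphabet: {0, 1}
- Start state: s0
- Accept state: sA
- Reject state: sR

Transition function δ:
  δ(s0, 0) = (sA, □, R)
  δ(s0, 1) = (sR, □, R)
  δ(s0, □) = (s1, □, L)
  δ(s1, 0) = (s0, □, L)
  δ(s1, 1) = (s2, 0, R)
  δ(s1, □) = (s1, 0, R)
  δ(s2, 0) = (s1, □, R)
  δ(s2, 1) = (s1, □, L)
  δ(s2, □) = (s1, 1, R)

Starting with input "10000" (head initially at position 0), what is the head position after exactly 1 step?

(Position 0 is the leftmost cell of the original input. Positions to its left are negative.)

Execution trace (head position shown):
Step 0: [s0]10000  (head at position 0)
Step 1: move right → □[sR]0000  (head at position 1)

After 1 step, the head is at position 1.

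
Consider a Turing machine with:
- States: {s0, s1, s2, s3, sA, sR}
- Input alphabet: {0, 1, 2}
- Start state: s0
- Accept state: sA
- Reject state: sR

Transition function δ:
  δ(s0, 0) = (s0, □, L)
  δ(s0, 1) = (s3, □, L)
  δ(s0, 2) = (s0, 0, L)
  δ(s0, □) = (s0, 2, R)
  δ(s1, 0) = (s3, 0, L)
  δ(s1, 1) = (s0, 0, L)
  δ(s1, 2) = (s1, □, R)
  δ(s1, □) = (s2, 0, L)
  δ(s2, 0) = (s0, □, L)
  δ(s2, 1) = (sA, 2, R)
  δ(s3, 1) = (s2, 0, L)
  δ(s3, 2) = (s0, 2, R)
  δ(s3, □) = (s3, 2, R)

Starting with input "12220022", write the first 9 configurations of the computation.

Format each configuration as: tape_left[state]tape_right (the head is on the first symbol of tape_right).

Transitions applied:
Step 1: δ(s0, 1) = (s3, □, L)
Step 2: δ(s3, □) = (s3, 2, R)
Step 3: δ(s3, □) = (s3, 2, R)
Step 4: δ(s3, 2) = (s0, 2, R)
Step 5: δ(s0, 2) = (s0, 0, L)
Step 6: δ(s0, 2) = (s0, 0, L)
Step 7: δ(s0, 2) = (s0, 0, L)
Step 8: δ(s0, 2) = (s0, 0, L)

The first 9 configurations are:
[s0]12220022 ⊢ [s3]□□2220022 ⊢ 2[s3]□2220022 ⊢ 22[s3]2220022 ⊢ 222[s0]220022 ⊢ 22[s0]2020022 ⊢ 2[s0]20020022 ⊢ [s0]200020022 ⊢ [s0]□000020022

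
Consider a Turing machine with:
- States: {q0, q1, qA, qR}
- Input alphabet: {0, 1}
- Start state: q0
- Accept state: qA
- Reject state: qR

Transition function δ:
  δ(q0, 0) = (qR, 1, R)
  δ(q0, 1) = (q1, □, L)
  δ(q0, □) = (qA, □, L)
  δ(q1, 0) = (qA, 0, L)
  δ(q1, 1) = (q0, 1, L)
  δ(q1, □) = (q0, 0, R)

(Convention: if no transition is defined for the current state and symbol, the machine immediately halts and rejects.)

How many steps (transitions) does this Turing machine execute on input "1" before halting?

Execution trace:
Initial: [q0]1
Step 1: δ(q0, 1) = (q1, □, L) → [q1]□□
Step 2: δ(q1, □) = (q0, 0, R) → 0[q0]□
Step 3: δ(q0, □) = (qA, □, L) → [qA]0□

The machine reaches the accept state qA and halts.

The machine executed 3 steps before halting.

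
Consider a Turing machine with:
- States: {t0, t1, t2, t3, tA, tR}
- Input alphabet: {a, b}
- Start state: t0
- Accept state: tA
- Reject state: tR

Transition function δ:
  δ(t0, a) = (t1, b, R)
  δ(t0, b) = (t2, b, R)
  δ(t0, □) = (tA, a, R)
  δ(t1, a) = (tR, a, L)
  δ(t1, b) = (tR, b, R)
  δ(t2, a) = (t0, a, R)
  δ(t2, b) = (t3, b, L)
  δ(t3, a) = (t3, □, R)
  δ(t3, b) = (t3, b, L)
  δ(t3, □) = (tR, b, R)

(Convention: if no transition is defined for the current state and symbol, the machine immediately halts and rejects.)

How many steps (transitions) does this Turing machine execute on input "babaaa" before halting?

Execution trace:
Initial: [t0]babaaa
Step 1: δ(t0, b) = (t2, b, R) → b[t2]abaaa
Step 2: δ(t2, a) = (t0, a, R) → ba[t0]baaa
Step 3: δ(t0, b) = (t2, b, R) → bab[t2]aaa
Step 4: δ(t2, a) = (t0, a, R) → baba[t0]aa
Step 5: δ(t0, a) = (t1, b, R) → babab[t1]a
Step 6: δ(t1, a) = (tR, a, L) → baba[tR]ba

The machine reaches the reject state tR and halts.

The machine executed 6 steps before halting.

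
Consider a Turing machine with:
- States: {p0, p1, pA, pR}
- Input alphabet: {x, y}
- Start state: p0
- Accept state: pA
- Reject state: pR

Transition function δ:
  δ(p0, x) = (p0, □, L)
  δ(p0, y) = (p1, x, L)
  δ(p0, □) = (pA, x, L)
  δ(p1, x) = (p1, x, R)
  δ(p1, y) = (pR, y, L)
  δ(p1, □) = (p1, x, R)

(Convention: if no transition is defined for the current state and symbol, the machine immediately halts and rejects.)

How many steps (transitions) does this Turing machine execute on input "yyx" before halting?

Execution trace:
Initial: [p0]yyx
Step 1: δ(p0, y) = (p1, x, L) → [p1]□xyx
Step 2: δ(p1, □) = (p1, x, R) → x[p1]xyx
Step 3: δ(p1, x) = (p1, x, R) → xx[p1]yx
Step 4: δ(p1, y) = (pR, y, L) → x[pR]xyx

The machine reaches the reject state pR and halts.

The machine executed 4 steps before halting.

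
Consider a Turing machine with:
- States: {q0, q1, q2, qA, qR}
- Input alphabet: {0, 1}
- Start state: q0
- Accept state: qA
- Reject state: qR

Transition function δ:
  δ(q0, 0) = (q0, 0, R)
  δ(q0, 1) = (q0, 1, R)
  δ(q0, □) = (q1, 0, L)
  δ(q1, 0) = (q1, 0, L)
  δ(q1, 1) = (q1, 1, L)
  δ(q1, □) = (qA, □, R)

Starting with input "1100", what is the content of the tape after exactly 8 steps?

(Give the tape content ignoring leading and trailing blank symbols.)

Execution trace:
Initial: [q0]1100
Step 1: δ(q0, 1) = (q0, 1, R) → 1[q0]100
Step 2: δ(q0, 1) = (q0, 1, R) → 11[q0]00
Step 3: δ(q0, 0) = (q0, 0, R) → 110[q0]0
Step 4: δ(q0, 0) = (q0, 0, R) → 1100[q0]□
Step 5: δ(q0, □) = (q1, 0, L) → 110[q1]00
Step 6: δ(q1, 0) = (q1, 0, L) → 11[q1]000
Step 7: δ(q1, 0) = (q1, 0, L) → 1[q1]1000
Step 8: δ(q1, 1) = (q1, 1, L) → [q1]11000

After 8 steps, the tape (ignoring leading/trailing blanks) is: 11000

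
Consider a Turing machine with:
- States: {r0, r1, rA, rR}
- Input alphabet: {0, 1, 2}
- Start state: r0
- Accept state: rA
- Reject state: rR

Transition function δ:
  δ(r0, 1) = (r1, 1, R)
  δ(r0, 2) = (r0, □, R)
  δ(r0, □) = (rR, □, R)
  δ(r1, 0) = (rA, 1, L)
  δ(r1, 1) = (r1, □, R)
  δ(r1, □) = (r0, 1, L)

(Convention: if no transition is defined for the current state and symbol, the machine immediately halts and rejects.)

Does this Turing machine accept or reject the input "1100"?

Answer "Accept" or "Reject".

Execution trace:
Initial: [r0]1100
Step 1: δ(r0, 1) = (r1, 1, R) → 1[r1]100
Step 2: δ(r1, 1) = (r1, □, R) → 1□[r1]00
Step 3: δ(r1, 0) = (rA, 1, L) → 1[rA]□10

The machine reaches the accept state rA and halts.

Answer: Accept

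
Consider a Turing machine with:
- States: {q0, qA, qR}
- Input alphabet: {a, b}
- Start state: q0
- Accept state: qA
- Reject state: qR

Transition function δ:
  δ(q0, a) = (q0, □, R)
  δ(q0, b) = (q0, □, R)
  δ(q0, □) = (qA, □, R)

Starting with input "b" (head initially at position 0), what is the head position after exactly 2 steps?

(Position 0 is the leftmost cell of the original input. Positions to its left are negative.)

Execution trace (head position shown):
Step 0: [q0]b  (head at position 0)
Step 1: move right → □[q0]□  (head at position 1)
Step 2: move right → □□[qA]□  (head at position 2)

After 2 steps, the head is at position 2.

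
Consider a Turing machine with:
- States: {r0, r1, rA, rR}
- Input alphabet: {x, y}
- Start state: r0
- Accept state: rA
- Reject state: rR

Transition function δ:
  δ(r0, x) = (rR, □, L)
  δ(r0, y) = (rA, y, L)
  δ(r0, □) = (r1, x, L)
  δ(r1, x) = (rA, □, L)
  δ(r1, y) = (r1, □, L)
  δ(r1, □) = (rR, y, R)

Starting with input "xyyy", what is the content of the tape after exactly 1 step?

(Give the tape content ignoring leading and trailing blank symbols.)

Execution trace:
Initial: [r0]xyyy
Step 1: δ(r0, x) = (rR, □, L) → [rR]□□yyy

The machine reaches the reject state rR and halts.

After 1 step, the tape (ignoring leading/trailing blanks) is: yyy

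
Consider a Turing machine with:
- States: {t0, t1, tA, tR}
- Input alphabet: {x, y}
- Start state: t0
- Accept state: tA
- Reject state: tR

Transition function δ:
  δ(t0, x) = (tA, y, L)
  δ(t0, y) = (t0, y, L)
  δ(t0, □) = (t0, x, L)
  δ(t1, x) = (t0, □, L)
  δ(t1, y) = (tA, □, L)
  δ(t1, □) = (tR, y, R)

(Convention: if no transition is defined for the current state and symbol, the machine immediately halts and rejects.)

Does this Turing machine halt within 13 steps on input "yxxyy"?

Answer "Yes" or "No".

Execution trace:
Initial: [t0]yxxyy
Step 1: δ(t0, y) = (t0, y, L) → [t0]□yxxyy
Step 2: δ(t0, □) = (t0, x, L) → [t0]□xyxxyy
Step 3: δ(t0, □) = (t0, x, L) → [t0]□xxyxxyy
Step 4: δ(t0, □) = (t0, x, L) → [t0]□xxxyxxyy
Step 5: δ(t0, □) = (t0, x, L) → [t0]□xxxxyxxyy
Step 6: δ(t0, □) = (t0, x, L) → [t0]□xxxxxyxxyy
Step 7: δ(t0, □) = (t0, x, L) → [t0]□xxxxxxyxxyy
Step 8: δ(t0, □) = (t0, x, L) → [t0]□xxxxxxxyxxyy
Step 9: δ(t0, □) = (t0, x, L) → [t0]□xxxxxxxxyxxyy
Step 10: δ(t0, □) = (t0, x, L) → [t0]□xxxxxxxxxyxxyy
Step 11: δ(t0, □) = (t0, x, L) → [t0]□xxxxxxxxxxyxxyy
Step 12: δ(t0, □) = (t0, x, L) → [t0]□xxxxxxxxxxxyxxyy
Step 13: δ(t0, □) = (t0, x, L) → [t0]□xxxxxxxxxxxxyxxyy

The machine has not reached a halting state after 13 steps.
The machine did not halt within the 13-step bound.

Answer: No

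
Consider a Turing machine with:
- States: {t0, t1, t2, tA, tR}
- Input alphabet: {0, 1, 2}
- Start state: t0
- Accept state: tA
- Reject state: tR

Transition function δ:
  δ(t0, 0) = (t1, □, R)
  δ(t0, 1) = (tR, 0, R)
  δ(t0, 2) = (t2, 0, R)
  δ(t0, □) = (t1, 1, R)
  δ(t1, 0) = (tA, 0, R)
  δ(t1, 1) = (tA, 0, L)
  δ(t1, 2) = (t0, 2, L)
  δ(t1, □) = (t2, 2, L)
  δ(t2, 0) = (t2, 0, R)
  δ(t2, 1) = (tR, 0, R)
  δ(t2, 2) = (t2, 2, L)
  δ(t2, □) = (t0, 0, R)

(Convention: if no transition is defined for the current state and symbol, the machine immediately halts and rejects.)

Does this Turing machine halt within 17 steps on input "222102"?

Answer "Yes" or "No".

Execution trace:
Initial: [t0]222102
Step 1: δ(t0, 2) = (t2, 0, R) → 0[t2]22102
Step 2: δ(t2, 2) = (t2, 2, L) → [t2]022102
Step 3: δ(t2, 0) = (t2, 0, R) → 0[t2]22102
Step 4: δ(t2, 2) = (t2, 2, L) → [t2]022102
Step 5: δ(t2, 0) = (t2, 0, R) → 0[t2]22102
Step 6: δ(t2, 2) = (t2, 2, L) → [t2]022102
Step 7: δ(t2, 0) = (t2, 0, R) → 0[t2]22102
Step 8: δ(t2, 2) = (t2, 2, L) → [t2]022102
Step 9: δ(t2, 0) = (t2, 0, R) → 0[t2]22102
Step 10: δ(t2, 2) = (t2, 2, L) → [t2]022102
Step 11: δ(t2, 0) = (t2, 0, R) → 0[t2]22102
Step 12: δ(t2, 2) = (t2, 2, L) → [t2]022102
Step 13: δ(t2, 0) = (t2, 0, R) → 0[t2]22102
Step 14: δ(t2, 2) = (t2, 2, L) → [t2]022102
Step 15: δ(t2, 0) = (t2, 0, R) → 0[t2]22102
Step 16: δ(t2, 2) = (t2, 2, L) → [t2]022102
Step 17: δ(t2, 0) = (t2, 0, R) → 0[t2]22102

The machine has not reached a halting state after 17 steps.
The machine did not halt within the 17-step bound.

Answer: No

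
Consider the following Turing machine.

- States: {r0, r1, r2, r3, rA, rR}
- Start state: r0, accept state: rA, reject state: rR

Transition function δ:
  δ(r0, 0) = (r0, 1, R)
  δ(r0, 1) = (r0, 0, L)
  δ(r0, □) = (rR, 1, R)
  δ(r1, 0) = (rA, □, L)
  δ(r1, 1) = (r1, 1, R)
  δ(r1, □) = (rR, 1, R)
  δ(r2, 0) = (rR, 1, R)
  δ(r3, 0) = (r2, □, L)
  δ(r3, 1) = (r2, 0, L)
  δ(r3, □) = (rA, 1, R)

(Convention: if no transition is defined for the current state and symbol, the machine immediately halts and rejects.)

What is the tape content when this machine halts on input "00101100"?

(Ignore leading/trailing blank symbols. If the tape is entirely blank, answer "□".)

Execution trace:
Initial: [r0]00101100
Step 1: δ(r0, 0) = (r0, 1, R) → 1[r0]0101100
Step 2: δ(r0, 0) = (r0, 1, R) → 11[r0]101100
Step 3: δ(r0, 1) = (r0, 0, L) → 1[r0]1001100
Step 4: δ(r0, 1) = (r0, 0, L) → [r0]10001100
Step 5: δ(r0, 1) = (r0, 0, L) → [r0]□00001100
Step 6: δ(r0, □) = (rR, 1, R) → 1[rR]00001100

The machine reaches the reject state rR and halts.

Final tape (ignoring leading/trailing blanks): 100001100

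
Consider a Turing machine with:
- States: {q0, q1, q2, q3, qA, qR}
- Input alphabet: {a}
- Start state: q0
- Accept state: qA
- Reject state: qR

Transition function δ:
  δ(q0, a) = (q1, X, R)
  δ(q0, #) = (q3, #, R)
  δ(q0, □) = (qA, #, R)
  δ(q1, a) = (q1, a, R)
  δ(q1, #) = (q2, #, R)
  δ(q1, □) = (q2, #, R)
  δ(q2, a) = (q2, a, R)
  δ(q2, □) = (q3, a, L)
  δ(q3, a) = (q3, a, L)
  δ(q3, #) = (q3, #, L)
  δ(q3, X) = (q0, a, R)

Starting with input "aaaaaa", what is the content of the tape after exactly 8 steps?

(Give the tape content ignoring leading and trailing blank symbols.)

Execution trace:
Initial: [q0]aaaaaa
Step 1: δ(q0, a) = (q1, X, R) → X[q1]aaaaa
Step 2: δ(q1, a) = (q1, a, R) → Xa[q1]aaaa
Step 3: δ(q1, a) = (q1, a, R) → Xaa[q1]aaa
Step 4: δ(q1, a) = (q1, a, R) → Xaaa[q1]aa
Step 5: δ(q1, a) = (q1, a, R) → Xaaaa[q1]a
Step 6: δ(q1, a) = (q1, a, R) → Xaaaaa[q1]□
Step 7: δ(q1, □) = (q2, #, R) → Xaaaaa#[q2]□
Step 8: δ(q2, □) = (q3, a, L) → Xaaaaa[q3]#a

After 8 steps, the tape (ignoring leading/trailing blanks) is: Xaaaaa#a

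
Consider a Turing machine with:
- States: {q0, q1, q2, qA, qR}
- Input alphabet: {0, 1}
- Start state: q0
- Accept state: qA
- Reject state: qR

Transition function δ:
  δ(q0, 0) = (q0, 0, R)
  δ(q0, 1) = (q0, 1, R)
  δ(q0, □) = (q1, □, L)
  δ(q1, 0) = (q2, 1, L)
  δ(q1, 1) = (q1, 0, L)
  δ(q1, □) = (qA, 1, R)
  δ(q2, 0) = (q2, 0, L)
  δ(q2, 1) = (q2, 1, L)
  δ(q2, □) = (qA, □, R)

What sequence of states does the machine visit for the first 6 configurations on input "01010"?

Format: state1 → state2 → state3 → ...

Execution trace:
Initial: [q0]01010
Step 1: δ(q0, 0) = (q0, 0, R) → 0[q0]1010
Step 2: δ(q0, 1) = (q0, 1, R) → 01[q0]010
Step 3: δ(q0, 0) = (q0, 0, R) → 010[q0]10
Step 4: δ(q0, 1) = (q0, 1, R) → 0101[q0]0
Step 5: δ(q0, 0) = (q0, 0, R) → 01010[q0]□

State sequence: q0 → q0 → q0 → q0 → q0 → q0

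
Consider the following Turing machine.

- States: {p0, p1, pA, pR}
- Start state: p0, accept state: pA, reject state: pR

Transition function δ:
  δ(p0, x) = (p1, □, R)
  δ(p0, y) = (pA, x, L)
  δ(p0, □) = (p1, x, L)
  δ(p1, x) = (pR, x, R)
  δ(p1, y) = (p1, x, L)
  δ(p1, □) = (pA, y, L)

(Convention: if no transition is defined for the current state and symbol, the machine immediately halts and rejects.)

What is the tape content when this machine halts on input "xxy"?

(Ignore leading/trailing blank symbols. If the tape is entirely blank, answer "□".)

Execution trace:
Initial: [p0]xxy
Step 1: δ(p0, x) = (p1, □, R) → □[p1]xy
Step 2: δ(p1, x) = (pR, x, R) → □x[pR]y

The machine reaches the reject state pR and halts.

Final tape (ignoring leading/trailing blanks): xy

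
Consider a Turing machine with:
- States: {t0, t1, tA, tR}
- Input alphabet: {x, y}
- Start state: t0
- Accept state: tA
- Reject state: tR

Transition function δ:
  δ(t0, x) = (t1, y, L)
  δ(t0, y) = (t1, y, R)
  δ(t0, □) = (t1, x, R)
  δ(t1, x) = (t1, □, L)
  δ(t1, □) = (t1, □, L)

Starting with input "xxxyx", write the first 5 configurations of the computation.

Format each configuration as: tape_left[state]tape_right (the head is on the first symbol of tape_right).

Transitions applied:
Step 1: δ(t0, x) = (t1, y, L)
Step 2: δ(t1, □) = (t1, □, L)
Step 3: δ(t1, □) = (t1, □, L)
Step 4: δ(t1, □) = (t1, □, L)

The first 5 configurations are:
[t0]xxxyx ⊢ [t1]□yxxyx ⊢ [t1]□□yxxyx ⊢ [t1]□□□yxxyx ⊢ [t1]□□□□yxxyx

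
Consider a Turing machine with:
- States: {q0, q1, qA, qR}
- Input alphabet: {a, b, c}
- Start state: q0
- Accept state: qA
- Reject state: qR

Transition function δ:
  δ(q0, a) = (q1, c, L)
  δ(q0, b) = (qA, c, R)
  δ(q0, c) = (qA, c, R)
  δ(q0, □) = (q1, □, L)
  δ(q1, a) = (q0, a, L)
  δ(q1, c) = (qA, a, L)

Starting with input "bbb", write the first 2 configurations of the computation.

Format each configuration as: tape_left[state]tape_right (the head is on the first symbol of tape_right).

Transitions applied:
Step 1: δ(q0, b) = (qA, c, R)

The first 2 configurations are:
[q0]bbb ⊢ c[qA]bb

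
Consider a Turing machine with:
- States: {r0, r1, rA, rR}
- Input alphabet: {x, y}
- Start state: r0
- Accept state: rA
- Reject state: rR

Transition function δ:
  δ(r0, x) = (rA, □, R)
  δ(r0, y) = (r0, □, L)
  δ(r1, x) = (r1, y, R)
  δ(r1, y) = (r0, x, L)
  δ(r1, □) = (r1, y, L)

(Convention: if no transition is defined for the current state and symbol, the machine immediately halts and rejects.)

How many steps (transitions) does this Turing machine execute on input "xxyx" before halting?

Execution trace:
Initial: [r0]xxyx
Step 1: δ(r0, x) = (rA, □, R) → □[rA]xyx

The machine reaches the accept state rA and halts.

The machine executed 1 step before halting.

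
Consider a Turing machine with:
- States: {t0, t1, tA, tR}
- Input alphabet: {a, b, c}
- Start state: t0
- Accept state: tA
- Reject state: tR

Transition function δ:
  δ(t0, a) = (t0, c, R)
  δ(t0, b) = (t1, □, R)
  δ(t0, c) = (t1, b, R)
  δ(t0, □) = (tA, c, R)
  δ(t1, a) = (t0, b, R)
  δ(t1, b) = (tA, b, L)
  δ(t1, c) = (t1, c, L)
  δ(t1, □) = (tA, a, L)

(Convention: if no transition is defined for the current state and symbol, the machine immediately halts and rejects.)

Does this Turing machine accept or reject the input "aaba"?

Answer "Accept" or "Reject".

Execution trace:
Initial: [t0]aaba
Step 1: δ(t0, a) = (t0, c, R) → c[t0]aba
Step 2: δ(t0, a) = (t0, c, R) → cc[t0]ba
Step 3: δ(t0, b) = (t1, □, R) → cc□[t1]a
Step 4: δ(t1, a) = (t0, b, R) → cc□b[t0]□
Step 5: δ(t0, □) = (tA, c, R) → cc□bc[tA]□

The machine reaches the accept state tA and halts.

Answer: Accept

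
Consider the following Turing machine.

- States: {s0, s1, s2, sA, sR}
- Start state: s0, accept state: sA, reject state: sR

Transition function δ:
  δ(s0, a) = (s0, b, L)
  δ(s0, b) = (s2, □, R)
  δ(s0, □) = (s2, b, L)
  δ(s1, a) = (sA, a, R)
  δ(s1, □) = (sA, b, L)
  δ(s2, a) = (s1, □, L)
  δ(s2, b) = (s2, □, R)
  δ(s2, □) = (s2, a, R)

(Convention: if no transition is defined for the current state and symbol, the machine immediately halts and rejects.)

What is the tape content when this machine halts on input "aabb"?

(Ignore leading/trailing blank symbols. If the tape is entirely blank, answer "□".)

Execution trace:
Initial: [s0]aabb
Step 1: δ(s0, a) = (s0, b, L) → [s0]□babb
Step 2: δ(s0, □) = (s2, b, L) → [s2]□bbabb
Step 3: δ(s2, □) = (s2, a, R) → a[s2]bbabb
Step 4: δ(s2, b) = (s2, □, R) → a□[s2]babb
Step 5: δ(s2, b) = (s2, □, R) → a□□[s2]abb
Step 6: δ(s2, a) = (s1, □, L) → a□[s1]□□bb
Step 7: δ(s1, □) = (sA, b, L) → a[sA]□b□bb

The machine reaches the accept state sA and halts.

Final tape (ignoring leading/trailing blanks): a□b□bb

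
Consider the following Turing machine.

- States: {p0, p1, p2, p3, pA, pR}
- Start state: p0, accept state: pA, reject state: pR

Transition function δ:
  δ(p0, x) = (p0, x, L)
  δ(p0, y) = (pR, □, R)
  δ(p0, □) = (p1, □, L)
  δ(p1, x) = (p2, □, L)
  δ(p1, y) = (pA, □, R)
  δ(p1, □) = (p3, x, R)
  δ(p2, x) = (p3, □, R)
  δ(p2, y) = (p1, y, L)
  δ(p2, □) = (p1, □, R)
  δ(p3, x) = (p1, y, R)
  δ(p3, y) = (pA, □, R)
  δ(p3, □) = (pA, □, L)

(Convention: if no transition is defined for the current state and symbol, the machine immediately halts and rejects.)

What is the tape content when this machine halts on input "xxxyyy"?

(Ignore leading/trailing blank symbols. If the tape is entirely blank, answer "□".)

Execution trace:
Initial: [p0]xxxyyy
Step 1: δ(p0, x) = (p0, x, L) → [p0]□xxxyyy
Step 2: δ(p0, □) = (p1, □, L) → [p1]□□xxxyyy
Step 3: δ(p1, □) = (p3, x, R) → x[p3]□xxxyyy
Step 4: δ(p3, □) = (pA, □, L) → [pA]x□xxxyyy

The machine reaches the accept state pA and halts.

Final tape (ignoring leading/trailing blanks): x□xxxyyy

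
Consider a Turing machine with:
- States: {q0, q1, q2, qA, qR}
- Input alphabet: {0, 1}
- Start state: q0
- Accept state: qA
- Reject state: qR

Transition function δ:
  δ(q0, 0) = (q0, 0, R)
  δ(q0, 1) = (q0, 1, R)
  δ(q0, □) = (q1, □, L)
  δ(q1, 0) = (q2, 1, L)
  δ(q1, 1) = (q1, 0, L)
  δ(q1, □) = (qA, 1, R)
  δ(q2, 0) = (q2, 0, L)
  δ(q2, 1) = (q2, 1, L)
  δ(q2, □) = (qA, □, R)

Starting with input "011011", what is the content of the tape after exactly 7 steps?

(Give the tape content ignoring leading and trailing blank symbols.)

Execution trace:
Initial: [q0]011011
Step 1: δ(q0, 0) = (q0, 0, R) → 0[q0]11011
Step 2: δ(q0, 1) = (q0, 1, R) → 01[q0]1011
Step 3: δ(q0, 1) = (q0, 1, R) → 011[q0]011
Step 4: δ(q0, 0) = (q0, 0, R) → 0110[q0]11
Step 5: δ(q0, 1) = (q0, 1, R) → 01101[q0]1
Step 6: δ(q0, 1) = (q0, 1, R) → 011011[q0]□
Step 7: δ(q0, □) = (q1, □, L) → 01101[q1]1□

After 7 steps, the tape (ignoring leading/trailing blanks) is: 011011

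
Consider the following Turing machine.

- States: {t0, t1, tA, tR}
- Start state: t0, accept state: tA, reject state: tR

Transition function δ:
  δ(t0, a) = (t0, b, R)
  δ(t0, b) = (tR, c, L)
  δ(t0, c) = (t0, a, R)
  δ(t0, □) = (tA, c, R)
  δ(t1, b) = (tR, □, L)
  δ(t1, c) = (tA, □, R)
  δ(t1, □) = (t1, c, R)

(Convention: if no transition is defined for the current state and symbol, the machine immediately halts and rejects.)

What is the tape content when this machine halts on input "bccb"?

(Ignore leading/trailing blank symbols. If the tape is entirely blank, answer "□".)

Execution trace:
Initial: [t0]bccb
Step 1: δ(t0, b) = (tR, c, L) → [tR]□cccb

The machine reaches the reject state tR and halts.

Final tape (ignoring leading/trailing blanks): cccb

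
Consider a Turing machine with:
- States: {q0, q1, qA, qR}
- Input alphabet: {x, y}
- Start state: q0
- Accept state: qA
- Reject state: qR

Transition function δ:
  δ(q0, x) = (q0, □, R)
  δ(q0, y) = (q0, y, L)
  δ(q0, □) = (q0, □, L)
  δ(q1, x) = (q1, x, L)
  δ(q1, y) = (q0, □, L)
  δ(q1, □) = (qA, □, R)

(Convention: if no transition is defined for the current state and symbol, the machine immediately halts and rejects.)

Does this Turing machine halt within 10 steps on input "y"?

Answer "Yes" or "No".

Execution trace:
Initial: [q0]y
Step 1: δ(q0, y) = (q0, y, L) → [q0]□y
Step 2: δ(q0, □) = (q0, □, L) → [q0]□□y
Step 3: δ(q0, □) = (q0, □, L) → [q0]□□□y
Step 4: δ(q0, □) = (q0, □, L) → [q0]□□□□y
Step 5: δ(q0, □) = (q0, □, L) → [q0]□□□□□y
Step 6: δ(q0, □) = (q0, □, L) → [q0]□□□□□□y
Step 7: δ(q0, □) = (q0, □, L) → [q0]□□□□□□□y
Step 8: δ(q0, □) = (q0, □, L) → [q0]□□□□□□□□y
Step 9: δ(q0, □) = (q0, □, L) → [q0]□□□□□□□□□y
Step 10: δ(q0, □) = (q0, □, L) → [q0]□□□□□□□□□□y

The machine has not reached a halting state after 10 steps.
The machine did not halt within the 10-step bound.

Answer: No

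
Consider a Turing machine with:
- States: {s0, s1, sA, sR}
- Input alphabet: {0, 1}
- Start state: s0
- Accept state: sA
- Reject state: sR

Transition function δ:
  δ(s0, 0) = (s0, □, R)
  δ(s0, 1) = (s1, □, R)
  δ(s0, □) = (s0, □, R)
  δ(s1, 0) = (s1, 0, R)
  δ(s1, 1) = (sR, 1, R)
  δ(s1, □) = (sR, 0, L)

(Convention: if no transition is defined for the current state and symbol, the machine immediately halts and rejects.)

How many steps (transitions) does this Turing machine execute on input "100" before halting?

Execution trace:
Initial: [s0]100
Step 1: δ(s0, 1) = (s1, □, R) → □[s1]00
Step 2: δ(s1, 0) = (s1, 0, R) → □0[s1]0
Step 3: δ(s1, 0) = (s1, 0, R) → □00[s1]□
Step 4: δ(s1, □) = (sR, 0, L) → □0[sR]00

The machine reaches the reject state sR and halts.

The machine executed 4 steps before halting.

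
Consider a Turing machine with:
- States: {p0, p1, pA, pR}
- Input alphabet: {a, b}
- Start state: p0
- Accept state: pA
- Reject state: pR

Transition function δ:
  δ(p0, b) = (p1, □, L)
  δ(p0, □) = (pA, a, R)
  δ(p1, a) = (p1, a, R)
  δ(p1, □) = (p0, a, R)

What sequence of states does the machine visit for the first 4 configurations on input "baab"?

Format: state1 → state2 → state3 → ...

Execution trace:
Initial: [p0]baab
Step 1: δ(p0, b) = (p1, □, L) → [p1]□□aab
Step 2: δ(p1, □) = (p0, a, R) → a[p0]□aab
Step 3: δ(p0, □) = (pA, a, R) → aa[pA]aab

The machine reaches the accept state pA and halts.

State sequence: p0 → p1 → p0 → pA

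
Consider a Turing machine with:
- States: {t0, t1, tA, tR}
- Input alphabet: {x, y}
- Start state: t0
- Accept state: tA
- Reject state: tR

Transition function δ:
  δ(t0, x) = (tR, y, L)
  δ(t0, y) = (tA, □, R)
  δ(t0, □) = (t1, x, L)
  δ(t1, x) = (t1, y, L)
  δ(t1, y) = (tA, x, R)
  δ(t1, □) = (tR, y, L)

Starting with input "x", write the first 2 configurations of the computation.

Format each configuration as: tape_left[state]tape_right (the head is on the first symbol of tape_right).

Transitions applied:
Step 1: δ(t0, x) = (tR, y, L)

The first 2 configurations are:
[t0]x ⊢ [tR]□y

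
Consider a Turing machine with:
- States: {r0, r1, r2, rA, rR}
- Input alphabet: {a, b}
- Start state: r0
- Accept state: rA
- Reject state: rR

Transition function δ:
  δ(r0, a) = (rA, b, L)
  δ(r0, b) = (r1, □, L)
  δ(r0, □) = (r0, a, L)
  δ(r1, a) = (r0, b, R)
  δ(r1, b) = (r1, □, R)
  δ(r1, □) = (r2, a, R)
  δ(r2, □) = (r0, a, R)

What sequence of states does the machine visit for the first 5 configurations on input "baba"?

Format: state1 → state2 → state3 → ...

Execution trace:
Initial: [r0]baba
Step 1: δ(r0, b) = (r1, □, L) → [r1]□□aba
Step 2: δ(r1, □) = (r2, a, R) → a[r2]□aba
Step 3: δ(r2, □) = (r0, a, R) → aa[r0]aba
Step 4: δ(r0, a) = (rA, b, L) → a[rA]abba

The machine reaches the accept state rA and halts.

State sequence: r0 → r1 → r2 → r0 → rA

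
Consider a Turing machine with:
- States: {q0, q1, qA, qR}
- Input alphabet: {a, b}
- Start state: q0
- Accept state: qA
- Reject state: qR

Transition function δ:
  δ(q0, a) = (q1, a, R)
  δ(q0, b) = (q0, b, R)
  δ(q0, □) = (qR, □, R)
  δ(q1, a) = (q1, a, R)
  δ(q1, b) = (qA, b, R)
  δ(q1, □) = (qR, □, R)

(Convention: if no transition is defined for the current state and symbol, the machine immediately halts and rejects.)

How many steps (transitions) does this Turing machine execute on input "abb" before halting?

Execution trace:
Initial: [q0]abb
Step 1: δ(q0, a) = (q1, a, R) → a[q1]bb
Step 2: δ(q1, b) = (qA, b, R) → ab[qA]b

The machine reaches the accept state qA and halts.

The machine executed 2 steps before halting.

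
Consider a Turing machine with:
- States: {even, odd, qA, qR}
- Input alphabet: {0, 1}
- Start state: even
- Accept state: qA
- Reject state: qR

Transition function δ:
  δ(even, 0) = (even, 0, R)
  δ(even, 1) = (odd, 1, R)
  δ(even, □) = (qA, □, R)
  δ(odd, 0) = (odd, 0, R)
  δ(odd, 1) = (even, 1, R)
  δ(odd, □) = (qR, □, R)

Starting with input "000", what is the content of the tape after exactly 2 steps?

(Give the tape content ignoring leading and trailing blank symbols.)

Execution trace:
Initial: [even]000
Step 1: δ(even, 0) = (even, 0, R) → 0[even]00
Step 2: δ(even, 0) = (even, 0, R) → 00[even]0

After 2 steps, the tape (ignoring leading/trailing blanks) is: 000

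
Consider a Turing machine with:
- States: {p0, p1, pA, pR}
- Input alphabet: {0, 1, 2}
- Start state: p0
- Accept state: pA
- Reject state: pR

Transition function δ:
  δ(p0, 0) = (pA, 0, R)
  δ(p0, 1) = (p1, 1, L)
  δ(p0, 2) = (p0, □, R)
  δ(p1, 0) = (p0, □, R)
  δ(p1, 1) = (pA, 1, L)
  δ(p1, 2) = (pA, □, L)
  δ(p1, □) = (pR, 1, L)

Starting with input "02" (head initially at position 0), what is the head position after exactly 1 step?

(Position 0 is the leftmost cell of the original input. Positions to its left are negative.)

Execution trace (head position shown):
Step 0: [p0]02  (head at position 0)
Step 1: move right → 0[pA]2  (head at position 1)

After 1 step, the head is at position 1.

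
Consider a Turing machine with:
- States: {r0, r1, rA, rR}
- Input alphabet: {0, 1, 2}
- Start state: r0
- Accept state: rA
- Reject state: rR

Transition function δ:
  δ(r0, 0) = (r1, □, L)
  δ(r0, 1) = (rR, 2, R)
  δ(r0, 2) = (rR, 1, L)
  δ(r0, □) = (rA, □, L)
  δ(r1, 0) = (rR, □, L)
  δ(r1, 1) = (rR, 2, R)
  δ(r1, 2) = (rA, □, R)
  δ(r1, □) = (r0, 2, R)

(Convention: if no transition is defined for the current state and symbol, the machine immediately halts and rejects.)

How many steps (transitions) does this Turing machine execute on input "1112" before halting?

Execution trace:
Initial: [r0]1112
Step 1: δ(r0, 1) = (rR, 2, R) → 2[rR]112

The machine reaches the reject state rR and halts.

The machine executed 1 step before halting.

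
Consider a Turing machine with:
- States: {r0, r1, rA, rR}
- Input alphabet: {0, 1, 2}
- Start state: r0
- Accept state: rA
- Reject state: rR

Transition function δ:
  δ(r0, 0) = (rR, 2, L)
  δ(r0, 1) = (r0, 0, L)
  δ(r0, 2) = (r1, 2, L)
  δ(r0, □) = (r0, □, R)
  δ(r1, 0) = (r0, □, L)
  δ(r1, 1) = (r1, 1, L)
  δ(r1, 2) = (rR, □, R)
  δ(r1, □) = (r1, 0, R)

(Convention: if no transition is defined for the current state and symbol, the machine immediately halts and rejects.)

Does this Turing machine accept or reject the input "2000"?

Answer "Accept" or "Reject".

Execution trace:
Initial: [r0]2000
Step 1: δ(r0, 2) = (r1, 2, L) → [r1]□2000
Step 2: δ(r1, □) = (r1, 0, R) → 0[r1]2000
Step 3: δ(r1, 2) = (rR, □, R) → 0□[rR]000

The machine reaches the reject state rR and halts.

Answer: Reject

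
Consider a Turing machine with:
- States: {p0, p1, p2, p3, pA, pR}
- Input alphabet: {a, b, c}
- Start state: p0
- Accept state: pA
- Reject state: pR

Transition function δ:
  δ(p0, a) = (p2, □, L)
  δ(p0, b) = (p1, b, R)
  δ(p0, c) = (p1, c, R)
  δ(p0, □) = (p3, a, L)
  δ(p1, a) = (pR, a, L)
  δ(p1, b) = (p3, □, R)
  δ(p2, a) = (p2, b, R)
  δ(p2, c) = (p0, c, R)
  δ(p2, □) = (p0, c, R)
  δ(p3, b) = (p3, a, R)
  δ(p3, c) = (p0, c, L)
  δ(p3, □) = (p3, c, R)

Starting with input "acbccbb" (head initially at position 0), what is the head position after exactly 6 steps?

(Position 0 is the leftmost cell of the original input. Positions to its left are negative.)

Execution trace (head position shown):
Step 0: [p0]acbccbb  (head at position 0)
Step 1: move left → [p2]□□cbccbb  (head at position -1)
Step 2: move right → c[p0]□cbccbb  (head at position 0)
Step 3: move left → [p3]cacbccbb  (head at position -1)
Step 4: move left → [p0]□cacbccbb  (head at position -2)
Step 5: move left → [p3]□acacbccbb  (head at position -3)
Step 6: move right → c[p3]acacbccbb  (head at position -2)

After 6 steps, the head is at position -2.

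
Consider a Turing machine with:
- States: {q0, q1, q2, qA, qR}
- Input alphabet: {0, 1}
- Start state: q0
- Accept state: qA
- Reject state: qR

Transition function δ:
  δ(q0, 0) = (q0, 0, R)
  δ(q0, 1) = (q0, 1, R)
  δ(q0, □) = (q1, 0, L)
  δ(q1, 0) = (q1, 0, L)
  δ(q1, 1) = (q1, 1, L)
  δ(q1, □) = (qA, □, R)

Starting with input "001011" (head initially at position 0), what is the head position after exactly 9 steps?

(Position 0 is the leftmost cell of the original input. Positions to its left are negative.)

Execution trace (head position shown):
Step 0: [q0]001011  (head at position 0)
Step 1: move right → 0[q0]01011  (head at position 1)
Step 2: move right → 00[q0]1011  (head at position 2)
Step 3: move right → 001[q0]011  (head at position 3)
Step 4: move right → 0010[q0]11  (head at position 4)
Step 5: move right → 00101[q0]1  (head at position 5)
Step 6: move right → 001011[q0]□  (head at position 6)
Step 7: move left → 00101[q1]10  (head at position 5)
Step 8: move left → 0010[q1]110  (head at position 4)
Step 9: move left → 001[q1]0110  (head at position 3)

After 9 steps, the head is at position 3.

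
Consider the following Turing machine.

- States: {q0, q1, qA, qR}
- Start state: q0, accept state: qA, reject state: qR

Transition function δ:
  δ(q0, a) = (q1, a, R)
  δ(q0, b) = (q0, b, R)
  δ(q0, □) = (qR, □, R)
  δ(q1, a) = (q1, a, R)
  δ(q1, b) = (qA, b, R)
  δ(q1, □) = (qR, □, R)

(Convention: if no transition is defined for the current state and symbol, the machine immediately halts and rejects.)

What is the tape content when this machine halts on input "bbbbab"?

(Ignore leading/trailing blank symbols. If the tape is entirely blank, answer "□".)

Execution trace:
Initial: [q0]bbbbab
Step 1: δ(q0, b) = (q0, b, R) → b[q0]bbbab
Step 2: δ(q0, b) = (q0, b, R) → bb[q0]bbab
Step 3: δ(q0, b) = (q0, b, R) → bbb[q0]bab
Step 4: δ(q0, b) = (q0, b, R) → bbbb[q0]ab
Step 5: δ(q0, a) = (q1, a, R) → bbbba[q1]b
Step 6: δ(q1, b) = (qA, b, R) → bbbbab[qA]□

The machine reaches the accept state qA and halts.

Final tape (ignoring leading/trailing blanks): bbbbab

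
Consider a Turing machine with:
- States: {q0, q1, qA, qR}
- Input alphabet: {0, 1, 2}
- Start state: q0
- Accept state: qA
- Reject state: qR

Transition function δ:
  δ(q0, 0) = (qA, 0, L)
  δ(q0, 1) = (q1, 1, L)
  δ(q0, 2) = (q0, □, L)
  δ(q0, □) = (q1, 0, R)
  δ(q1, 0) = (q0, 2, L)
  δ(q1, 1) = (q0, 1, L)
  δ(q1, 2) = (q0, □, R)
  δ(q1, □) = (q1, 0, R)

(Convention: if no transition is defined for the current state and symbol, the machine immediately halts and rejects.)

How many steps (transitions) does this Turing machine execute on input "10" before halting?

Execution trace:
Initial: [q0]10
Step 1: δ(q0, 1) = (q1, 1, L) → [q1]□10
Step 2: δ(q1, □) = (q1, 0, R) → 0[q1]10
Step 3: δ(q1, 1) = (q0, 1, L) → [q0]010
Step 4: δ(q0, 0) = (qA, 0, L) → [qA]□010

The machine reaches the accept state qA and halts.

The machine executed 4 steps before halting.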